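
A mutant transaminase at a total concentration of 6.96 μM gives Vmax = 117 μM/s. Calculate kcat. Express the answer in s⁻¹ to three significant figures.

16.8 s⁻¹

kcat = Vmax/[E]total = 117 μM/s / 6.96 μM = 16.8 s⁻¹.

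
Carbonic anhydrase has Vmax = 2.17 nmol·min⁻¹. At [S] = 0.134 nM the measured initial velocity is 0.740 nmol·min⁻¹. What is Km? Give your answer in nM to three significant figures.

0.259 nM

v/Vmax = 0.740/2.17 = 0.3410 = [S]/(Km+[S]).
So Km + [S] = [S]/0.3410 = 0.3929 nM, giving Km = 0.3929 − 0.134 = 0.259 nM.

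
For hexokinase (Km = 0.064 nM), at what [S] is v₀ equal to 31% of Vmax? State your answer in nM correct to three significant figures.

v/Vmax = [S]/(Km+[S]) = 0.31, so [S] = Km·0.31/(1 − 0.31) = 0.064 × 0.4493.
[S] = 0.0288 nM.

0.0288 nM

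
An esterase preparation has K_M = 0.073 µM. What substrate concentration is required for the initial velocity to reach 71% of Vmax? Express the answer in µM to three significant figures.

v/Vmax = [S]/(Km+[S]) = 0.71, so [S] = Km·0.71/(1 − 0.71) = 0.073 × 2.448.
[S] = 0.179 µM.

0.179 µM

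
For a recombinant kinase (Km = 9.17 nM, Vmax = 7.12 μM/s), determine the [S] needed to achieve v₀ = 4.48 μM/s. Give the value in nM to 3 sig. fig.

15.6 nM

The required fractional saturation is v/Vmax = 4.48/7.12 = 0.6292.
Then [S]/(Km+[S]) = 0.6292 ⇒ [S] = 9.17 × 0.6292/(1 − 0.6292) = 15.6 nM.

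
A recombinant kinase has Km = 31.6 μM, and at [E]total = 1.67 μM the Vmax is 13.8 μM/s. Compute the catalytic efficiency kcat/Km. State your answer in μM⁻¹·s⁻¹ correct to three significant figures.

0.262 μM⁻¹·s⁻¹

kcat = Vmax/[E]total = 13.8/1.67 = 8.26 s⁻¹.
kcat/Km = 8.26/31.6 = 0.262 μM⁻¹·s⁻¹.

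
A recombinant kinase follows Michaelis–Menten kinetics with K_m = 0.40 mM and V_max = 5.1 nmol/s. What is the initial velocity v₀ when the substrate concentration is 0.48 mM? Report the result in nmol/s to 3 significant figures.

[S]/(Km+[S]) = 0.48/0.8800 = 0.5455, the fractional saturation.
v = 0.5455 × Vmax = 0.5455 × 5.1 = 2.78 nmol/s.

2.78 nmol/s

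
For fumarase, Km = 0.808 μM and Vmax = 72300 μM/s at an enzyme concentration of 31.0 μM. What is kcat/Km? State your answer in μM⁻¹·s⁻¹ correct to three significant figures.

kcat = Vmax/[E]total = 72300/31.0 = 2330 s⁻¹.
kcat/Km = 2330/0.808 = 2890 μM⁻¹·s⁻¹.

2890 μM⁻¹·s⁻¹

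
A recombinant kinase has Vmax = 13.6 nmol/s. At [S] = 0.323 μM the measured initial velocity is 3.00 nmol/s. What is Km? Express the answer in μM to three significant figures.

From v = Vmax[S]/(Km+[S]), Km = [S](Vmax − v)/v.
Km = 0.323 × (13.6 − 3.00) / 3.00 = 3.424/3.00 = 1.14 μM.

1.14 μM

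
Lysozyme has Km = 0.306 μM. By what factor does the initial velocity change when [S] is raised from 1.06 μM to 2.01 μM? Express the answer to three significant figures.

1.12

The fractional saturations are [S]/(Km+[S]) = 1.06/1.366 = 0.7760 and 2.01/2.316 = 0.8679.
v₂/v₁ is just their ratio: 0.8679/0.7760 = 1.12.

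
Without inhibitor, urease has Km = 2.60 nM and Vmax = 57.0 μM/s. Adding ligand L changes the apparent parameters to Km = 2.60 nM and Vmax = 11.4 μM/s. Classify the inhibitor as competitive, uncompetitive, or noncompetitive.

Vmax decreases (57.0 → 11.4 μM/s) while Km is unchanged — pure noncompetitive inhibition.

noncompetitive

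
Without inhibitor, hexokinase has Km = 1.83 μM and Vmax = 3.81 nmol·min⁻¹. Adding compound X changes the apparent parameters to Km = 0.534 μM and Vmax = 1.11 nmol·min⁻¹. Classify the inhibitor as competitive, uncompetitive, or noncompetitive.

Both Km and Vmax decrease by the same factor (~3.43-fold) — characteristic of uncompetitive inhibition.

uncompetitive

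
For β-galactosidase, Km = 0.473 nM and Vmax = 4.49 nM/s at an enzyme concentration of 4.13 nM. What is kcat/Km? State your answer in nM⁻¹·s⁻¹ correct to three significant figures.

kcat = Vmax/[E]total = 4.49/4.13 = 1.09 s⁻¹.
kcat/Km = 1.09/0.473 = 2.30 nM⁻¹·s⁻¹.

2.30 nM⁻¹·s⁻¹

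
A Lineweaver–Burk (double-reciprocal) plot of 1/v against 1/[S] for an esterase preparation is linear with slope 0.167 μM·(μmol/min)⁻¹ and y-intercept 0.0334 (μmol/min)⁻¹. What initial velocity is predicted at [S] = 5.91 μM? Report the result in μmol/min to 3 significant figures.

16.2 μmol/min

The y-intercept is 1/Vmax, so Vmax = 1/0.0334 = 29.9 μmol/min.
The slope is Km/Vmax, so Km = 0.167 × 29.9 = 5.00 μM.
Then v = 29.9 × 5.91/(5.00 + 5.91) = 16.2 μmol/min.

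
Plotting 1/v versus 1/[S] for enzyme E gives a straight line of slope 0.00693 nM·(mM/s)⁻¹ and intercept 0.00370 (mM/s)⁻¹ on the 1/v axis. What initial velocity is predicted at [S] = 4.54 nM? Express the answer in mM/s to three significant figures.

The y-intercept is 1/Vmax, so Vmax = 1/0.00370 = 270 mM/s.
The slope is Km/Vmax, so Km = 0.00693 × 270 = 1.87 nM.
Then v = 270 × 4.54/(1.87 + 4.54) = 191 mM/s.

191 mM/s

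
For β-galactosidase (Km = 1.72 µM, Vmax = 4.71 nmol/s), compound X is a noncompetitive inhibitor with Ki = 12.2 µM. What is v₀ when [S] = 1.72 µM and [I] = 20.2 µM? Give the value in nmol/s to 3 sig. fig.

α = 1 + [I]/Ki = 1 + 20.2/12.2 = 2.656.
For a noncompetitive inhibitor, Vmax is reduced to Vmax/α while Km is unchanged: Km,app = 1.72 µM, Vmax,app = 1.77 nmol/s.
v = Vmax,app·[S]/(Km,app + [S]) = 1.77 × 1.72/(1.72 + 1.72) = 0.887 nmol/s.

0.887 nmol/s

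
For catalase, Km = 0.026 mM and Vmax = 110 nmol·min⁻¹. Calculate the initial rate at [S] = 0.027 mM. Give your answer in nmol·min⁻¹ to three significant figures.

56.0 nmol·min⁻¹

v = Vmax·[S]/(Km + [S]) = 110 × 0.027 / (0.026 + 0.027)
  = 2.970 / 0.05300 = 56.0 nmol·min⁻¹.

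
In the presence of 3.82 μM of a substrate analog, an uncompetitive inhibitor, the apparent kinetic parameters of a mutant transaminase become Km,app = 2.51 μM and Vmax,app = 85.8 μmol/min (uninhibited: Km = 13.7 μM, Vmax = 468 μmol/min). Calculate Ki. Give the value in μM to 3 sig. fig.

Uncompetitive: Vmax,app = Vmax/α (and Km,app = Km/α) with α = 1 + [I]/Ki.
α = Vmax/Vmax,app = 468/85.8 = 5.455.
Since α = 1 + [I]/Ki, [I]/Ki = 5.455 − 1 = 4.455 and Ki = 3.82/4.455 = 0.858 μM.

0.858 μM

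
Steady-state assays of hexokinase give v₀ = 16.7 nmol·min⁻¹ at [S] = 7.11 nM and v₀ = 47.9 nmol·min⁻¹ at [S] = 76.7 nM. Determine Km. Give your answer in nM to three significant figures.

In reciprocal form, 1/v = (Km/Vmax)·(1/[S]) + 1/Vmax. The two points give (1/[S], 1/v) = (0.1406, 0.05988) and (0.01304, 0.02088).
Slope = (0.05988 − 0.02088)/(0.1406 − 0.01304) = 0.3056; intercept = 0.05988 − 0.3056×0.1406 = 0.01689.
Vmax = 1/intercept = 59.2 nmol·min⁻¹; Km = slope × Vmax = 0.3056 × 59.2 = 18.1 nM.

18.1 nM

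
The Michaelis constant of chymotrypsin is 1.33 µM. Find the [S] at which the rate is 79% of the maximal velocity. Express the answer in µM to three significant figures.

v/Vmax = [S]/(Km+[S]) = 0.79, so [S] = Km·0.79/(1 − 0.79) = 1.33 × 3.762.
[S] = 5.00 µM.

5.00 µM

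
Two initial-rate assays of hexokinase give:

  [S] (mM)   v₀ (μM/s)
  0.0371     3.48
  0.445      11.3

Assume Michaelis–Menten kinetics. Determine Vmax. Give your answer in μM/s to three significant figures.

14.2 μM/s

From v = Vmax[S]/(Km+[S]), each point gives Vmax = v(Km+[S])/[S].
Equating: 3.48(Km+0.0371)/0.0371 = 11.3(Km+0.445)/0.445.
93.80·Km + 3.48 = 25.39·Km + 11.3, so (93.80 − 25.39)·Km = 11.3 − 3.48.
Km = 7.820/68.41 = 0.114 mM; then Vmax = 3.48(0.114+0.0371)/0.0371 = 14.2 μM/s.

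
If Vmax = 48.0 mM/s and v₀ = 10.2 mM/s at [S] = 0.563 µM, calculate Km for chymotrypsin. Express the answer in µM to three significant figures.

From v = Vmax[S]/(Km+[S]), Km = [S](Vmax − v)/v.
Km = 0.563 × (48.0 − 10.2) / 10.2 = 21.28/10.2 = 2.09 µM.

2.09 µM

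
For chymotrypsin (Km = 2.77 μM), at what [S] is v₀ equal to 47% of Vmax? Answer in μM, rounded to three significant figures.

2.46 μM

v/Vmax = [S]/(Km+[S]) = 0.47, so [S] = Km·0.47/(1 − 0.47) = 2.77 × 0.8868.
[S] = 2.46 μM.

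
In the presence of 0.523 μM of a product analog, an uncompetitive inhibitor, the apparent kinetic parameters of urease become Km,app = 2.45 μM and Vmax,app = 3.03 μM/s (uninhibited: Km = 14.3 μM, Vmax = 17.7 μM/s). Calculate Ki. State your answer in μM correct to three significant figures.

0.108 μM

Uncompetitive: Vmax,app = Vmax/α (and Km,app = Km/α) with α = 1 + [I]/Ki.
α = Vmax/Vmax,app = 17.7/3.03 = 5.842.
Ki = [I]/(α − 1) = 0.523/4.842 = 0.108 μM.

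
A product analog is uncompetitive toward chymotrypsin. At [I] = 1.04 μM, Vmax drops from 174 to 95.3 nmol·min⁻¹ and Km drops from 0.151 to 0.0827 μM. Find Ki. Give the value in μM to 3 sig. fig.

Uncompetitive: Vmax,app = Vmax/α (and Km,app = Km/α) with α = 1 + [I]/Ki.
α = Vmax/Vmax,app = 174/95.3 = 1.826.
Ki = [I]/(α − 1) = 1.04/0.8258 = 1.26 μM.

1.26 μM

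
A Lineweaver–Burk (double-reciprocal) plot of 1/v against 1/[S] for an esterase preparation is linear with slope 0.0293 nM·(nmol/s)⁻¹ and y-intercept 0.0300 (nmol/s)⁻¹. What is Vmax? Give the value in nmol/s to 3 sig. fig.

33.3 nmol/s

The y-intercept of a Lineweaver–Burk plot equals 1/Vmax, so Vmax = 1/0.0300 = 33.3 nmol/s.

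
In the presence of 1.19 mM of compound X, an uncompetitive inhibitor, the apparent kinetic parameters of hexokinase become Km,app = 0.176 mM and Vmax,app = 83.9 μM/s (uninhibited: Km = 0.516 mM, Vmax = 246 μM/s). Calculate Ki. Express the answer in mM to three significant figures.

0.616 mM

Uncompetitive: Vmax,app = Vmax/α (and Km,app = Km/α) with α = 1 + [I]/Ki.
α = Vmax/Vmax,app = 246/83.9 = 2.932.
Ki = [I]/(α − 1) = 1.19/1.932 = 0.616 mM.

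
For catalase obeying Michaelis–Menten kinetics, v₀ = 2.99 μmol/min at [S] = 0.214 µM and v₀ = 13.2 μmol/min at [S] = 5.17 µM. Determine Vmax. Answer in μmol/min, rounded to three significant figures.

From v = Vmax[S]/(Km+[S]), each point gives Vmax = v(Km+[S])/[S].
Equating: 2.99(Km+0.214)/0.214 = 13.2(Km+5.17)/5.17.
13.97·Km + 2.99 = 2.553·Km + 13.2, so (13.97 − 2.553)·Km = 13.2 − 2.99.
Km = 10.21/11.42 = 0.894 µM; then Vmax = 2.99(0.894+0.214)/0.214 = 15.5 μmol/min.

15.5 μmol/min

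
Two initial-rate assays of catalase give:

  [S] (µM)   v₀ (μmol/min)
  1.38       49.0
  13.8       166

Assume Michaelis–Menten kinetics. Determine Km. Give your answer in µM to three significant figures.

4.98 µM

In reciprocal form, 1/v = (Km/Vmax)·(1/[S]) + 1/Vmax. The two points give (1/[S], 1/v) = (0.7246, 0.02041) and (0.07246, 0.006024).
Slope = (0.02041 − 0.006024)/(0.7246 − 0.07246) = 0.02206; intercept = 0.02041 − 0.02206×0.7246 = 0.004426.
Vmax = 1/intercept = 226 μmol/min; Km = slope × Vmax = 0.02206 × 226 = 4.98 µM.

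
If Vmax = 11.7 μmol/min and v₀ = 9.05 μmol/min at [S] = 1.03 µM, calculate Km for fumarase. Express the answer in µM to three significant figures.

0.302 µM

From v = Vmax[S]/(Km+[S]), Km = [S](Vmax − v)/v.
Km = 1.03 × (11.7 − 9.05) / 9.05 = 2.729/9.05 = 0.302 µM.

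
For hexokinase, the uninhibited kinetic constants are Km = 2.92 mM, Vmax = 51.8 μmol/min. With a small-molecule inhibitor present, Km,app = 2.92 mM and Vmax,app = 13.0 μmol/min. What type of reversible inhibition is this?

noncompetitive

Vmax decreases (51.8 → 13.0 μmol/min) while Km is unchanged — pure noncompetitive inhibition.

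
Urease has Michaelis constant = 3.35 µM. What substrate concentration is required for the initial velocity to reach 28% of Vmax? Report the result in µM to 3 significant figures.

1.30 µM

v/Vmax = [S]/(Km+[S]) = 0.28, so [S] = Km·0.28/(1 − 0.28) = 3.35 × 0.3889.
[S] = 1.30 µM.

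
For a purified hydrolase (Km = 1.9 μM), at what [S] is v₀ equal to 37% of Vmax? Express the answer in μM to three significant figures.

1.12 μM

v/Vmax = [S]/(Km+[S]) = 0.37, so [S] = Km·0.37/(1 − 0.37) = 1.9 × 0.5873.
[S] = 1.12 μM.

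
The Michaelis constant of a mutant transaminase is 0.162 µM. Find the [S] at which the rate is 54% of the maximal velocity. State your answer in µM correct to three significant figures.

v/Vmax = [S]/(Km+[S]) = 0.54, so [S] = Km·0.54/(1 − 0.54) = 0.162 × 1.174.
[S] = 0.190 µM.

0.190 µM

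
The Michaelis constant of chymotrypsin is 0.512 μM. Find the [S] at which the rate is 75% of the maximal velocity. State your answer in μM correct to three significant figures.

v/Vmax = [S]/(Km+[S]) = 0.75, so [S] = Km·0.75/(1 − 0.75) = 0.512 × 3.000.
[S] = 1.54 μM.

1.54 μM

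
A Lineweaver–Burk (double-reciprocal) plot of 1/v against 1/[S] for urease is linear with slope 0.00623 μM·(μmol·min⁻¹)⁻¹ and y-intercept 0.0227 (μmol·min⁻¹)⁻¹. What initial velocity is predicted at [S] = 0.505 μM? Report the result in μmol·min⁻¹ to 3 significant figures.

28.5 μmol·min⁻¹

The y-intercept is 1/Vmax, so Vmax = 1/0.0227 = 44.1 μmol·min⁻¹.
The slope is Km/Vmax, so Km = 0.00623 × 44.1 = 0.274 μM.
Then v = 44.1 × 0.505/(0.274 + 0.505) = 28.5 μmol·min⁻¹.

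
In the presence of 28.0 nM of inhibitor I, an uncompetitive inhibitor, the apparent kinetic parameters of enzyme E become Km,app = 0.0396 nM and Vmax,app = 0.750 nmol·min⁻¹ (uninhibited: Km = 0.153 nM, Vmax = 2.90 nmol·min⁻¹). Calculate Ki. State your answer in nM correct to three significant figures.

9.77 nM

Uncompetitive: Vmax,app = Vmax/α (and Km,app = Km/α) with α = 1 + [I]/Ki.
α = Vmax/Vmax,app = 2.90/0.750 = 3.867.
Ki = [I]/(α − 1) = 28.0/2.867 = 9.77 nM.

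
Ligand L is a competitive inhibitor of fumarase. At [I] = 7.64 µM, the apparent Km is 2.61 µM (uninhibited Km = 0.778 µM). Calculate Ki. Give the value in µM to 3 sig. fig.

3.24 µM

Competitive: Km,app = α·Km with α = 1 + [I]/Ki.
α = Km,app/Km = 2.61/0.778 = 3.355.
Ki = [I]/(α − 1) = 7.64/2.355 = 3.24 µM.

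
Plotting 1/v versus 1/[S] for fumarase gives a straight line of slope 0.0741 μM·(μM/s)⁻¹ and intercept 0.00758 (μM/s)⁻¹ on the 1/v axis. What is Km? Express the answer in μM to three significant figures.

y-intercept = 1/Vmax ⇒ Vmax = 132 μM/s; slope = Km/Vmax ⇒ Km = slope × Vmax.
Km = 0.0741 × 132 = 9.78 μM.

9.78 μM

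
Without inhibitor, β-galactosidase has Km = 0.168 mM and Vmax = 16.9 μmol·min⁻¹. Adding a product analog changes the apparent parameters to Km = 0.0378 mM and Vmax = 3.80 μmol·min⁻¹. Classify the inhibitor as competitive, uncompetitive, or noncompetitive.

uncompetitive

Both Km and Vmax decrease by the same factor (~4.45-fold) — characteristic of uncompetitive inhibition.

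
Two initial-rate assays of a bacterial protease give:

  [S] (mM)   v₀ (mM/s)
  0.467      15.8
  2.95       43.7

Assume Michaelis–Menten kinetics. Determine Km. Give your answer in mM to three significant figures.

From v = Vmax[S]/(Km+[S]), each point gives Vmax = v(Km+[S])/[S].
Equating: 15.8(Km+0.467)/0.467 = 43.7(Km+2.95)/2.95.
33.83·Km + 15.8 = 14.81·Km + 43.7, so (33.83 − 14.81)·Km = 43.7 − 15.8.
Km = 27.90/19.02 = 1.47 mM; then Vmax = 15.8(1.47+0.467)/0.467 = 65.4 mM/s.

1.47 mM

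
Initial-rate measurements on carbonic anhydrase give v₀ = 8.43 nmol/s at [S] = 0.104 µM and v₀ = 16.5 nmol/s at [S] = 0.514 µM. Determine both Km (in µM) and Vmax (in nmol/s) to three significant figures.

From v = Vmax[S]/(Km+[S]), each point gives Vmax = v(Km+[S])/[S].
Equating: 8.43(Km+0.104)/0.104 = 16.5(Km+0.514)/0.514.
81.06·Km + 8.43 = 32.10·Km + 16.5, so (81.06 − 32.10)·Km = 16.5 − 8.43.
Km = 8.070/48.96 = 0.165 µM; then Vmax = 8.43(0.165+0.104)/0.104 = 21.8 nmol/s.

Km = 0.165 µM; Vmax = 21.8 nmol/s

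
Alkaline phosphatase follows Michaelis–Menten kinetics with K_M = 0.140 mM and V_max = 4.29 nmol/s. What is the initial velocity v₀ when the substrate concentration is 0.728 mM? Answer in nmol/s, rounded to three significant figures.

[S]/(Km+[S]) = 0.728/0.8680 = 0.8387, the fractional saturation.
v = 0.8387 × Vmax = 0.8387 × 4.29 = 3.60 nmol/s.

3.60 nmol/s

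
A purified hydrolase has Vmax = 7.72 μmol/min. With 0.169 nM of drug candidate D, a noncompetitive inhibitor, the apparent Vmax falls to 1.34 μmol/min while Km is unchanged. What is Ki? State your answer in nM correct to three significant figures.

0.0355 nM

Noncompetitive: Vmax,app = Vmax/α with α = 1 + [I]/Ki.
α = Vmax/Vmax,app = 7.72/1.34 = 5.761.
Ki = [I]/(α − 1) = 0.169/4.761 = 0.0355 nM.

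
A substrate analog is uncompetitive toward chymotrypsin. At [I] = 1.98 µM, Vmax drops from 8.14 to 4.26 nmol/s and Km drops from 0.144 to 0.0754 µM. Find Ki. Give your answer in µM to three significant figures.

2.17 µM

Uncompetitive: Vmax,app = Vmax/α (and Km,app = Km/α) with α = 1 + [I]/Ki.
α = Vmax/Vmax,app = 8.14/4.26 = 1.911.
Since α = 1 + [I]/Ki, [I]/Ki = 1.911 − 1 = 0.9108 and Ki = 1.98/0.9108 = 2.17 µM.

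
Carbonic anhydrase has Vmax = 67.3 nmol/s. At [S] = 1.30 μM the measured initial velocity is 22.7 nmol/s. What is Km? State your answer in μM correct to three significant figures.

From v = Vmax[S]/(Km+[S]), Km = [S](Vmax − v)/v.
Km = 1.30 × (67.3 − 22.7) / 22.7 = 57.98/22.7 = 2.55 μM.

2.55 μM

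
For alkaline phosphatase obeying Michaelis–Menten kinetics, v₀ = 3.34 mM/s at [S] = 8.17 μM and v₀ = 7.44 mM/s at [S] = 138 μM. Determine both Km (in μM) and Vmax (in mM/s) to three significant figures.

In reciprocal form, 1/v = (Km/Vmax)·(1/[S]) + 1/Vmax. The two points give (1/[S], 1/v) = (0.1224, 0.2994) and (0.007246, 0.1344).
Slope = (0.2994 − 0.1344)/(0.1224 − 0.007246) = 1.433; intercept = 0.2994 − 1.433×0.1224 = 0.1240.
Vmax = 1/intercept = 8.06 mM/s; Km = slope × Vmax = 1.433 × 8.06 = 11.6 μM.

Km = 11.6 μM; Vmax = 8.06 mM/s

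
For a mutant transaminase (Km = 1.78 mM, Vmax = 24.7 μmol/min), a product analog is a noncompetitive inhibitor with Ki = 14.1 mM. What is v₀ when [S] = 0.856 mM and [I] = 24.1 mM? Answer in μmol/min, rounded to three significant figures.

2.96 μmol/min

With α = 1 + [I]/Ki = 1 + 24.1/14.1 = 2.709, the noncompetitive rate law is v = (Vmax/α)·[S] / (Km + [S]).
v = (24.7/2.709)×0.856 / (1.78 + 0.856) = 7.804/2.636 = 2.96 μmol/min.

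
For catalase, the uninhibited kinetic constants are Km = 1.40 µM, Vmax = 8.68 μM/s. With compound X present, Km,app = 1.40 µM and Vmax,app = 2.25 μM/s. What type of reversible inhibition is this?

Vmax decreases (8.68 → 2.25 μM/s) while Km is unchanged — pure noncompetitive inhibition.

noncompetitive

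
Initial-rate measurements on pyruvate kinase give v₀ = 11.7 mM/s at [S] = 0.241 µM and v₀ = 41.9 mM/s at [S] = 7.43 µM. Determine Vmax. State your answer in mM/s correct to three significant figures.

45.9 mM/s

In reciprocal form, 1/v = (Km/Vmax)·(1/[S]) + 1/Vmax. The two points give (1/[S], 1/v) = (4.149, 0.08547) and (0.1346, 0.02387).
Slope = (0.08547 − 0.02387)/(4.149 − 0.1346) = 0.01534; intercept = 0.08547 − 0.01534×4.149 = 0.02180.
Vmax = 1/intercept = 45.9 mM/s; Km = slope × Vmax = 0.01534 × 45.9 = 0.704 µM.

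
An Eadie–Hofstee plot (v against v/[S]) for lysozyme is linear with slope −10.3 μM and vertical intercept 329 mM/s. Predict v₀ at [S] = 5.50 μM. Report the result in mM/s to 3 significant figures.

In the Eadie–Hofstee form v = Vmax − Km·(v/[S]), the slope is −Km and the intercept is Vmax, so Km = 10.3 μM and Vmax = 329 mM/s.
v = 329 × 5.50/(10.3 + 5.50) = 115 mM/s.

115 mM/s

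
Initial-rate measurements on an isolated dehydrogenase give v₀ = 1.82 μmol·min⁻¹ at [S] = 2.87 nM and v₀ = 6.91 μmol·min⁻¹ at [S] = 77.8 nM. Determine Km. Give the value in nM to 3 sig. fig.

9.33 nM

In reciprocal form, 1/v = (Km/Vmax)·(1/[S]) + 1/Vmax. The two points give (1/[S], 1/v) = (0.3484, 0.5495) and (0.01285, 0.1447).
Slope = (0.5495 − 0.1447)/(0.3484 − 0.01285) = 1.206; intercept = 0.5495 − 1.206×0.3484 = 0.1292.
Vmax = 1/intercept = 7.74 μmol·min⁻¹; Km = slope × Vmax = 1.206 × 7.74 = 9.33 nM.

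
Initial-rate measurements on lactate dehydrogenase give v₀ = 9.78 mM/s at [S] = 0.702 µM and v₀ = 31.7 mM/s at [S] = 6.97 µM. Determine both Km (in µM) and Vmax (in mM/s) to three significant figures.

Km = 2.34 µM; Vmax = 42.3 mM/s

From v = Vmax[S]/(Km+[S]), each point gives Vmax = v(Km+[S])/[S].
Equating: 9.78(Km+0.702)/0.702 = 31.7(Km+6.97)/6.97.
13.93·Km + 9.78 = 4.548·Km + 31.7, so (13.93 − 4.548)·Km = 31.7 − 9.78.
Km = 21.92/9.384 = 2.34 µM; then Vmax = 9.78(2.34+0.702)/0.702 = 42.3 mM/s.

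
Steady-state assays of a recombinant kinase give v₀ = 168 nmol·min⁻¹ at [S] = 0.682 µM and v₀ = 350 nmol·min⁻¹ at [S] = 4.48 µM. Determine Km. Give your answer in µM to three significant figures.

1.08 µM

From v = Vmax[S]/(Km+[S]), each point gives Vmax = v(Km+[S])/[S].
Equating: 168(Km+0.682)/0.682 = 350(Km+4.48)/4.48.
246.3·Km + 168 = 78.12·Km + 350, so (246.3 − 78.12)·Km = 350 − 168.
Km = 182.0/168.2 = 1.08 µM; then Vmax = 168(1.08+0.682)/0.682 = 435 nmol·min⁻¹.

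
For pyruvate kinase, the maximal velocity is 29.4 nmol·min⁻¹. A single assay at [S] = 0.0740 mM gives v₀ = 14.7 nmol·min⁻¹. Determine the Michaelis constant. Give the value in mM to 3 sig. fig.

From v = Vmax[S]/(Km+[S]), Km = [S](Vmax − v)/v.
Km = 0.0740 × (29.4 − 14.7) / 14.7 = 1.088/14.7 = 0.0740 mM.

0.0740 mM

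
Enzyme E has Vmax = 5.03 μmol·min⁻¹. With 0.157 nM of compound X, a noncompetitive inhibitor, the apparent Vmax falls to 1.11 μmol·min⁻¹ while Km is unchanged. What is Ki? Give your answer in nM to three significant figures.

0.0445 nM

Noncompetitive: Vmax,app = Vmax/α with α = 1 + [I]/Ki.
α = Vmax/Vmax,app = 5.03/1.11 = 4.532.
Since α = 1 + [I]/Ki, [I]/Ki = 4.532 − 1 = 3.532 and Ki = 0.157/3.532 = 0.0445 nM.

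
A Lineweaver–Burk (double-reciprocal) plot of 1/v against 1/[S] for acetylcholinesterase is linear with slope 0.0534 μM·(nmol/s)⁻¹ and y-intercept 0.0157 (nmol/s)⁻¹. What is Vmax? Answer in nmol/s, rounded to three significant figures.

63.7 nmol/s

The y-intercept of a Lineweaver–Burk plot equals 1/Vmax, so Vmax = 1/0.0157 = 63.7 nmol/s.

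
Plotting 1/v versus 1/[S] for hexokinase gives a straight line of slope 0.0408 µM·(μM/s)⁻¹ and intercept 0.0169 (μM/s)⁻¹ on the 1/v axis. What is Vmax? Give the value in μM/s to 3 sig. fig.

The y-intercept of a Lineweaver–Burk plot equals 1/Vmax, so Vmax = 1/0.0169 = 59.2 μM/s.

59.2 μM/s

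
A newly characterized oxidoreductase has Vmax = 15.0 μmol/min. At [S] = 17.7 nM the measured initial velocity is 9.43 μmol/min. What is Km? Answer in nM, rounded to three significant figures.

10.5 nM

From v = Vmax[S]/(Km+[S]), Km = [S](Vmax − v)/v.
Km = 17.7 × (15.0 − 9.43) / 9.43 = 98.59/9.43 = 10.5 nM.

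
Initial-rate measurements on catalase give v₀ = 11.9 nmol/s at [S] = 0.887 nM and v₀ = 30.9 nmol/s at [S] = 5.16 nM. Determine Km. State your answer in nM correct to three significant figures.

2.56 nM

In reciprocal form, 1/v = (Km/Vmax)·(1/[S]) + 1/Vmax. The two points give (1/[S], 1/v) = (1.127, 0.08403) and (0.1938, 0.03236).
Slope = (0.08403 − 0.03236)/(1.127 − 0.1938) = 0.05535; intercept = 0.08403 − 0.05535×1.127 = 0.02164.
Vmax = 1/intercept = 46.2 nmol/s; Km = slope × Vmax = 0.05535 × 46.2 = 2.56 nM.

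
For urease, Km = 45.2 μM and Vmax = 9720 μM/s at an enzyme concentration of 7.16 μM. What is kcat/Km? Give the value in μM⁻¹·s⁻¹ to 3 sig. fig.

30.0 μM⁻¹·s⁻¹

kcat = Vmax/[E]total = 9720/7.16 = 1360 s⁻¹.
kcat/Km = 1360/45.2 = 30.0 μM⁻¹·s⁻¹.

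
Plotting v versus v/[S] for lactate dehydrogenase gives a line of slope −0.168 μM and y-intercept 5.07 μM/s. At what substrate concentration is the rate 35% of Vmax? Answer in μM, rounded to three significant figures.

0.0905 μM

The Eadie–Hofstee slope gives Km = 0.168 μM (slope = −Km).
v/Vmax = [S]/(Km+[S]) = 0.35 ⇒ [S] = Km·0.35/(1−0.35) = 0.168 × 0.5385 = 0.0905 μM.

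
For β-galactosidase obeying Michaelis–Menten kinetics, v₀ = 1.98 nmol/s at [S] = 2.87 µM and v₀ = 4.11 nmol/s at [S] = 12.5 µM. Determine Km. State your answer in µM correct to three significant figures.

In reciprocal form, 1/v = (Km/Vmax)·(1/[S]) + 1/Vmax. The two points give (1/[S], 1/v) = (0.3484, 0.5051) and (0.08000, 0.2433).
Slope = (0.5051 − 0.2433)/(0.3484 − 0.08000) = 0.9751; intercept = 0.5051 − 0.9751×0.3484 = 0.1653.
Vmax = 1/intercept = 6.05 nmol/s; Km = slope × Vmax = 0.9751 × 6.05 = 5.90 µM.

5.90 µM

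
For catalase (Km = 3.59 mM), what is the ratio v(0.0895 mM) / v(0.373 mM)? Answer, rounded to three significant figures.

Since Vmax cancels, v₂/v₁ = [S]₂(Km+[S]₁) / [S]₁(Km+[S]₂).
= 0.0895×(3.59+0.373) / (0.373×(3.59+0.0895)) = 0.3547/1.372 = 0.258.

0.258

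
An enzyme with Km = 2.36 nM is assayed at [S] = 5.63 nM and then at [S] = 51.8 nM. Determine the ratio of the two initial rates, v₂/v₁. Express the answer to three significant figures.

Since Vmax cancels, v₂/v₁ = [S]₂(Km+[S]₁) / [S]₁(Km+[S]₂).
= 51.8×(2.36+5.63) / (5.63×(2.36+51.8)) = 413.9/304.9 = 1.36.

1.36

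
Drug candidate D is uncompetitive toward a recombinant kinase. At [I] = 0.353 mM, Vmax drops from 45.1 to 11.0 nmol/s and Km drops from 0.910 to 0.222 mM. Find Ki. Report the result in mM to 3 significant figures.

Uncompetitive: Vmax,app = Vmax/α (and Km,app = Km/α) with α = 1 + [I]/Ki.
α = Vmax/Vmax,app = 45.1/11.0 = 4.100.
Since α = 1 + [I]/Ki, [I]/Ki = 4.100 − 1 = 3.100 and Ki = 0.353/3.100 = 0.114 mM.

0.114 mM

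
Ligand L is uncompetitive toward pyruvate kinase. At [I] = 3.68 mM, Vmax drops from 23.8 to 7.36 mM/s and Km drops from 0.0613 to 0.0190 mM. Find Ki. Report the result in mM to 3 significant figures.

Uncompetitive: Vmax,app = Vmax/α (and Km,app = Km/α) with α = 1 + [I]/Ki.
α = Vmax/Vmax,app = 23.8/7.36 = 3.234.
Ki = [I]/(α − 1) = 3.68/2.234 = 1.65 mM.

1.65 mM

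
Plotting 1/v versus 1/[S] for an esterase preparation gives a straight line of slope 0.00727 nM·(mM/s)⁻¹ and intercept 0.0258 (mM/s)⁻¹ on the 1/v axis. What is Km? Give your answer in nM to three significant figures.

y-intercept = 1/Vmax ⇒ Vmax = 38.8 mM/s; slope = Km/Vmax ⇒ Km = slope × Vmax.
Km = 0.00727 × 38.8 = 0.282 nM.

0.282 nM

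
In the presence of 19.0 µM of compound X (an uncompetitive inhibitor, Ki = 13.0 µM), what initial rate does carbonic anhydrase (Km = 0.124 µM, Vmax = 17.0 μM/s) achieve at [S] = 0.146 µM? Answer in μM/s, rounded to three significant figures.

5.13 μM/s

With α = 1 + [I]/Ki = 1 + 19.0/13.0 = 2.462, the uncompetitive rate law is v = (Vmax/α)·[S] / (Km/α + [S]).
v = (17.0/2.462)×0.146 / (0.124/2.462 + 0.146) = 1.008/0.1964 = 5.13 μM/s.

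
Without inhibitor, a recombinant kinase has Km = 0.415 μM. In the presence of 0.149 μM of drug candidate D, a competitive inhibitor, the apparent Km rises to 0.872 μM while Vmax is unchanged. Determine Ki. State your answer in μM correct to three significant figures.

Competitive: Km,app = α·Km with α = 1 + [I]/Ki.
α = Km,app/Km = 0.872/0.415 = 2.101.
Since α = 1 + [I]/Ki, [I]/Ki = 2.101 − 1 = 1.101 and Ki = 0.149/1.101 = 0.135 μM.

0.135 μM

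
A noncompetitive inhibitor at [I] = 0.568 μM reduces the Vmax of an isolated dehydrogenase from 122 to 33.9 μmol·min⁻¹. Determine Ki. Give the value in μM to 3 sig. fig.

0.219 μM

Noncompetitive: Vmax,app = Vmax/α with α = 1 + [I]/Ki.
α = Vmax/Vmax,app = 122/33.9 = 3.599.
Ki = [I]/(α − 1) = 0.568/2.599 = 0.219 μM.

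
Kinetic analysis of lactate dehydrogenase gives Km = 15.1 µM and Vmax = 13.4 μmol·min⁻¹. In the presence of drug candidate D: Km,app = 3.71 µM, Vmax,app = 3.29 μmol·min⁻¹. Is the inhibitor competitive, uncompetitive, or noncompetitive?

Both Km and Vmax decrease by the same factor (~4.07-fold) — characteristic of uncompetitive inhibition.

uncompetitive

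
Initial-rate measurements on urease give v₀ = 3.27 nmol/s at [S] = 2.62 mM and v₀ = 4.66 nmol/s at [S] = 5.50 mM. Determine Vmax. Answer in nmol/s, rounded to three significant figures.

In reciprocal form, 1/v = (Km/Vmax)·(1/[S]) + 1/Vmax. The two points give (1/[S], 1/v) = (0.3817, 0.3058) and (0.1818, 0.2146).
Slope = (0.3058 − 0.2146)/(0.3817 − 0.1818) = 0.4564; intercept = 0.3058 − 0.4564×0.3817 = 0.1316.
Vmax = 1/intercept = 7.60 nmol/s; Km = slope × Vmax = 0.4564 × 7.60 = 3.47 mM.

7.60 nmol/s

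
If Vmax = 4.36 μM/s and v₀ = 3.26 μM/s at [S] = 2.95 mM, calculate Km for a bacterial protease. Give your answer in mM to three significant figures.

0.995 mM

From v = Vmax[S]/(Km+[S]), Km = [S](Vmax − v)/v.
Km = 2.95 × (4.36 − 3.26) / 3.26 = 3.245/3.26 = 0.995 mM.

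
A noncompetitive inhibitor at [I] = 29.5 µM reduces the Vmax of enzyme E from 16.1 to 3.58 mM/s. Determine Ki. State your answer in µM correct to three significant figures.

8.44 µM

Noncompetitive: Vmax,app = Vmax/α with α = 1 + [I]/Ki.
α = Vmax/Vmax,app = 16.1/3.58 = 4.497.
Ki = [I]/(α − 1) = 29.5/3.497 = 8.44 µM.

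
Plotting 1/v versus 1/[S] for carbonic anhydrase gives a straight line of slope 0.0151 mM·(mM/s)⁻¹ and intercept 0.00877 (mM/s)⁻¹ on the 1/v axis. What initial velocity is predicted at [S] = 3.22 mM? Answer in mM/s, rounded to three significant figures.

The y-intercept is 1/Vmax, so Vmax = 1/0.00877 = 114 mM/s.
The slope is Km/Vmax, so Km = 0.0151 × 114 = 1.72 mM.
Then v = 114 × 3.22/(1.72 + 3.22) = 74.3 mM/s.

74.3 mM/s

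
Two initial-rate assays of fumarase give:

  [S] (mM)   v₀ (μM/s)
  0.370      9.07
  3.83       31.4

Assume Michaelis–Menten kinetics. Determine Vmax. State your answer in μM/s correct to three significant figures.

In reciprocal form, 1/v = (Km/Vmax)·(1/[S]) + 1/Vmax. The two points give (1/[S], 1/v) = (2.703, 0.1103) and (0.2611, 0.03185).
Slope = (0.1103 − 0.03185)/(2.703 − 0.2611) = 0.03211; intercept = 0.1103 − 0.03211×2.703 = 0.02346.
Vmax = 1/intercept = 42.6 μM/s; Km = slope × Vmax = 0.03211 × 42.6 = 1.37 mM.

42.6 μM/s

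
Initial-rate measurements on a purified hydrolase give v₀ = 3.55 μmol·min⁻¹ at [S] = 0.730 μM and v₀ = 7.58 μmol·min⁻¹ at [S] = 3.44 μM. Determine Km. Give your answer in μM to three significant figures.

From v = Vmax[S]/(Km+[S]), each point gives Vmax = v(Km+[S])/[S].
Equating: 3.55(Km+0.730)/0.730 = 7.58(Km+3.44)/3.44.
4.863·Km + 3.55 = 2.203·Km + 7.58, so (4.863 − 2.203)·Km = 7.58 − 3.55.
Km = 4.030/2.660 = 1.52 μM; then Vmax = 3.55(1.52+0.730)/0.730 = 10.9 μmol·min⁻¹.

1.52 μM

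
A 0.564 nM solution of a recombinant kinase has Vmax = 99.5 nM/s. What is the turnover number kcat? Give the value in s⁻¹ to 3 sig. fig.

176 s⁻¹

kcat = Vmax/[E]total = 99.5 nM/s / 0.564 nM = 176 s⁻¹.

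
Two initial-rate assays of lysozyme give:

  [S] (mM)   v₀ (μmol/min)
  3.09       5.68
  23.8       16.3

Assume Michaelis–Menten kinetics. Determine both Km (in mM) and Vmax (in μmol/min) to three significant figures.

From v = Vmax[S]/(Km+[S]), each point gives Vmax = v(Km+[S])/[S].
Equating: 5.68(Km+3.09)/3.09 = 16.3(Km+23.8)/23.8.
1.838·Km + 5.68 = 0.6849·Km + 16.3, so (1.838 − 0.6849)·Km = 16.3 − 5.68.
Km = 10.62/1.153 = 9.21 mM; then Vmax = 5.68(9.21+3.09)/3.09 = 22.6 μmol/min.

Km = 9.21 mM; Vmax = 22.6 μmol/min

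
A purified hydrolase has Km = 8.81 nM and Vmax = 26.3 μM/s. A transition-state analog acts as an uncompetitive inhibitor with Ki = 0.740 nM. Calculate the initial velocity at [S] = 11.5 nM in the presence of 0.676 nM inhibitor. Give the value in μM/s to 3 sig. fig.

With α = 1 + [I]/Ki = 1 + 0.676/0.740 = 1.914, the uncompetitive rate law is v = (Vmax/α)·[S] / (Km/α + [S]).
v = (26.3/1.914)×11.5 / (8.81/1.914 + 11.5) = 158.1/16.10 = 9.81 μM/s.

9.81 μM/s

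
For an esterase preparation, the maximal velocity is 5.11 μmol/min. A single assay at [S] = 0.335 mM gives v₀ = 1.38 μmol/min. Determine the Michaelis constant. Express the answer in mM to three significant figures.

v/Vmax = 1.38/5.11 = 0.2701 = [S]/(Km+[S]).
So Km + [S] = [S]/0.2701 = 1.240 mM, giving Km = 1.240 − 0.335 = 0.905 mM.

0.905 mM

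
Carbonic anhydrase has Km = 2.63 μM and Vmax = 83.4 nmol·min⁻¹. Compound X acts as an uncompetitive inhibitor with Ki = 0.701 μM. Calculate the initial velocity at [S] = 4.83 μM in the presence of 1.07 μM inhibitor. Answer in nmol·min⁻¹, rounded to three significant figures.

27.2 nmol·min⁻¹

α = 1 + [I]/Ki = 1 + 1.07/0.701 = 2.526.
For an uncompetitive inhibitor, both parameters are divided by α, giving Vmax/α and Km/α: Km,app = 1.04 μM, Vmax,app = 33.0 nmol·min⁻¹.
v = Vmax,app·[S]/(Km,app + [S]) = 33.0 × 4.83/(1.04 + 4.83) = 27.2 nmol·min⁻¹.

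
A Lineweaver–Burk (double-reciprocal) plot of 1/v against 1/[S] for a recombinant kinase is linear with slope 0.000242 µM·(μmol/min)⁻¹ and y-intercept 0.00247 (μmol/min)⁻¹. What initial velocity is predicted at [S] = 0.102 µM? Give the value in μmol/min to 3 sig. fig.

The y-intercept is 1/Vmax, so Vmax = 1/0.00247 = 405 μmol/min.
The slope is Km/Vmax, so Km = 0.000242 × 405 = 0.0980 µM.
Then v = 405 × 0.102/(0.0980 + 0.102) = 207 μmol/min.

207 μmol/min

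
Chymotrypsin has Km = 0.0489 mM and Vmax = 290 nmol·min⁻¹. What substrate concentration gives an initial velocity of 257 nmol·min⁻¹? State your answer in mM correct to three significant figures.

0.381 mM

Rearranging v = Vmax[S]/(Km+[S]) gives [S] = Km·v/(Vmax − v).
[S] = 0.0489 × 257 / (290 − 257) = 12.57/33.00 = 0.381 mM.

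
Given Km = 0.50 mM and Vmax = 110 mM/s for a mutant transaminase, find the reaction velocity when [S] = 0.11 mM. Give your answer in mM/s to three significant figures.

19.8 mM/s

v = Vmax·[S]/(Km + [S]) = 110 × 0.11 / (0.50 + 0.11)
  = 12.10 / 0.6100 = 19.8 mM/s.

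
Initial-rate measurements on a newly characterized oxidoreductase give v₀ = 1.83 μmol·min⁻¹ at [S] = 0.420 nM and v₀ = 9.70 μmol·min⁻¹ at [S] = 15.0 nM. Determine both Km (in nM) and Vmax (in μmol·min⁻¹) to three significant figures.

In reciprocal form, 1/v = (Km/Vmax)·(1/[S]) + 1/Vmax. The two points give (1/[S], 1/v) = (2.381, 0.5464) and (0.06667, 0.1031).
Slope = (0.5464 − 0.1031)/(2.381 − 0.06667) = 0.1916; intercept = 0.5464 − 0.1916×2.381 = 0.09032.
Vmax = 1/intercept = 11.1 μmol·min⁻¹; Km = slope × Vmax = 0.1916 × 11.1 = 2.12 nM.

Km = 2.12 nM; Vmax = 11.1 μmol·min⁻¹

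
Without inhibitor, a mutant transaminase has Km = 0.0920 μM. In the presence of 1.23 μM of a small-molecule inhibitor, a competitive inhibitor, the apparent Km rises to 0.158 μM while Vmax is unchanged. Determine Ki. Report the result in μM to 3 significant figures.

1.71 μM

Competitive: Km,app = α·Km with α = 1 + [I]/Ki.
α = Km,app/Km = 0.158/0.0920 = 1.717.
Since α = 1 + [I]/Ki, [I]/Ki = 1.717 − 1 = 0.7174 and Ki = 1.23/0.7174 = 1.71 μM.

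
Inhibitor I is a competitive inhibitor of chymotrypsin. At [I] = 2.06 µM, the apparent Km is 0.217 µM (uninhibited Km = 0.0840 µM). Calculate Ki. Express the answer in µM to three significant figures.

Competitive: Km,app = α·Km with α = 1 + [I]/Ki.
α = Km,app/Km = 0.217/0.0840 = 2.583.
Ki = [I]/(α − 1) = 2.06/1.583 = 1.30 µM.

1.30 µM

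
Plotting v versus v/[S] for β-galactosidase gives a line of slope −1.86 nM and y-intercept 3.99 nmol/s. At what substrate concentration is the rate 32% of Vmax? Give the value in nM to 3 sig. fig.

The Eadie–Hofstee slope gives Km = 1.86 nM (slope = −Km).
v/Vmax = [S]/(Km+[S]) = 0.32 ⇒ [S] = Km·0.32/(1−0.32) = 1.86 × 0.4706 = 0.875 nM.

0.875 nM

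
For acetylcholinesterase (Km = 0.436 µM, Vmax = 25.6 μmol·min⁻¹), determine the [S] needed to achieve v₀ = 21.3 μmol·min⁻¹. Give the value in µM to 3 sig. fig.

The required fractional saturation is v/Vmax = 21.3/25.6 = 0.8320.
Then [S]/(Km+[S]) = 0.8320 ⇒ [S] = 0.436 × 0.8320/(1 − 0.8320) = 2.16 µM.

2.16 µM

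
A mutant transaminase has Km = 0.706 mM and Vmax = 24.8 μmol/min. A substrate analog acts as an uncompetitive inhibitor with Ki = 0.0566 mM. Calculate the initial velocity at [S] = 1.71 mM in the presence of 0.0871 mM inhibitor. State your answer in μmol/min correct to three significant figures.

With α = 1 + [I]/Ki = 1 + 0.0871/0.0566 = 2.539, the uncompetitive rate law is v = (Vmax/α)·[S] / (Km/α + [S]).
v = (24.8/2.539)×1.71 / (0.706/2.539 + 1.71) = 16.70/1.988 = 8.40 μmol/min.

8.40 μmol/min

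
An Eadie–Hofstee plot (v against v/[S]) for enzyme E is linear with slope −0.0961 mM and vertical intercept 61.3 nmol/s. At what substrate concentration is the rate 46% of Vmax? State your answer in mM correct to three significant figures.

The Eadie–Hofstee slope gives Km = 0.0961 mM (slope = −Km).
v/Vmax = [S]/(Km+[S]) = 0.46 ⇒ [S] = Km·0.46/(1−0.46) = 0.0961 × 0.8519 = 0.0819 mM.

0.0819 mM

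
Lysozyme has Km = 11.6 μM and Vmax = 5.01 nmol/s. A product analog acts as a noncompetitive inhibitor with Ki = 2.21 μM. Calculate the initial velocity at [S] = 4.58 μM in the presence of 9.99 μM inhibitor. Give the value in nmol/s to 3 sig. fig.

α = 1 + [I]/Ki = 1 + 9.99/2.21 = 5.520.
For a noncompetitive inhibitor, Vmax is reduced to Vmax/α while Km is unchanged: Km,app = 11.6 μM, Vmax,app = 0.908 nmol/s.
v = Vmax,app·[S]/(Km,app + [S]) = 0.908 × 4.58/(11.6 + 4.58) = 0.257 nmol/s.

0.257 nmol/s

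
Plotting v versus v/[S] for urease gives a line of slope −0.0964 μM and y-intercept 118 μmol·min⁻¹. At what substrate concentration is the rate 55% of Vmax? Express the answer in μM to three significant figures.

0.118 μM

The Eadie–Hofstee slope gives Km = 0.0964 μM (slope = −Km).
v/Vmax = [S]/(Km+[S]) = 0.55 ⇒ [S] = Km·0.55/(1−0.55) = 0.0964 × 1.222 = 0.118 μM.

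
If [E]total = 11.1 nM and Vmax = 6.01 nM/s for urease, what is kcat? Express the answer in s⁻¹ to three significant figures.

kcat = Vmax/[E]total = 6.01 nM/s / 11.1 nM = 0.541 s⁻¹.

0.541 s⁻¹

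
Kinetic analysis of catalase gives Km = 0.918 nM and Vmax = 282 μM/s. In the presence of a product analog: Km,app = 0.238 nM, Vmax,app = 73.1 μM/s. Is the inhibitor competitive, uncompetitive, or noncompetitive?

Both Km and Vmax decrease by the same factor (~3.86-fold) — characteristic of uncompetitive inhibition.

uncompetitive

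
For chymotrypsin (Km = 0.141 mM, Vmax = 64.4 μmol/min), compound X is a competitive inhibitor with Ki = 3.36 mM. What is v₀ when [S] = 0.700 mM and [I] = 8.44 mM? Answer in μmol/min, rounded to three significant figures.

37.7 μmol/min

α = 1 + [I]/Ki = 1 + 8.44/3.36 = 3.512.
For a competitive inhibitor, Vmax is unchanged and the apparent Km becomes α·Km: Km,app = 0.495 mM, Vmax,app = 64.4 μmol/min.
v = Vmax,app·[S]/(Km,app + [S]) = 64.4 × 0.700/(0.495 + 0.700) = 37.7 μmol/min.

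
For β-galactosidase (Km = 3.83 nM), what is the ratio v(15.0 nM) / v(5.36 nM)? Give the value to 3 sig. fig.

1.37

The fractional saturations are [S]/(Km+[S]) = 5.36/9.190 = 0.5832 and 15.0/18.83 = 0.7966.
v₂/v₁ is just their ratio: 0.7966/0.5832 = 1.37.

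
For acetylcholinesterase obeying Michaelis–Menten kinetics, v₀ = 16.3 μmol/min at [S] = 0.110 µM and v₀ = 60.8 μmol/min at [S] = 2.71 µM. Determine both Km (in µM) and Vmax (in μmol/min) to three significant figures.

Km = 0.354 µM; Vmax = 68.7 μmol/min

In reciprocal form, 1/v = (Km/Vmax)·(1/[S]) + 1/Vmax. The two points give (1/[S], 1/v) = (9.091, 0.06135) and (0.3690, 0.01645).
Slope = (0.06135 − 0.01645)/(9.091 − 0.3690) = 0.005148; intercept = 0.06135 − 0.005148×9.091 = 0.01455.
Vmax = 1/intercept = 68.7 μmol/min; Km = slope × Vmax = 0.005148 × 68.7 = 0.354 µM.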